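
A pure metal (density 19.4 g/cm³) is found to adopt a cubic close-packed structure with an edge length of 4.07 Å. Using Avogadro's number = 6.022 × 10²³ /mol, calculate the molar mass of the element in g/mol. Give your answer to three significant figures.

An FCC cell has Z = 4 atoms; a = 4.070 × 10^-8 cm.
M = ρ·N_A·a³/Z = 19.4 × 6.022 × 10²³ × 6.742 × 10^-23 / 4 = 197 g/mol.

197 g/mol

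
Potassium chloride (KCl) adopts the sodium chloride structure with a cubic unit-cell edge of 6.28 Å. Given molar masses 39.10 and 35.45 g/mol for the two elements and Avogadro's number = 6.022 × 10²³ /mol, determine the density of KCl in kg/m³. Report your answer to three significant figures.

2000 kg/m³

The sodium chloride structure contains Z = 4 formula units per cell; M(KCl) = 39.10 + 35.45 = 74.55 g/mol.
a³ = (6.280 × 10^-8 cm)³ = 2.477 × 10^-22 cm³.
ρ = 4 × 74.55 / (6.022 × 10²³ × 2.477 × 10^-22) = 1.999 g/cm³ = 2000 kg/m³.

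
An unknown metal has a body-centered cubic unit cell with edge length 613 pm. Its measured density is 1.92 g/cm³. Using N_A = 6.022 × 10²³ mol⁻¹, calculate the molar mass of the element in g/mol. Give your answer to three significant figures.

133 g/mol

A BCC cell has Z = 2 atoms; a = 6.130 × 10^-8 cm.
M = ρ·N_A·a³/Z = 1.92 × 6.022 × 10²³ × 2.303 × 10^-22 / 2 = 133 g/mol.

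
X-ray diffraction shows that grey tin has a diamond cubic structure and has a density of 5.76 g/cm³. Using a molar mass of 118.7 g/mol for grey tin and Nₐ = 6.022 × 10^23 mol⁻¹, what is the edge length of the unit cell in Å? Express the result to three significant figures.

With Z = 8 atoms per diamond cubic cell, a³ = Z·M/(N_A·ρ) = 8 × 118.7 / (6.022 × 10²³ × 5.760 g/cm³) = 2.738 × 10^-22 cm³.
a = (2.738 × 10^-22)^(1/3) = 6.493 × 10^-8 cm = 6.49 Å.

6.49 Å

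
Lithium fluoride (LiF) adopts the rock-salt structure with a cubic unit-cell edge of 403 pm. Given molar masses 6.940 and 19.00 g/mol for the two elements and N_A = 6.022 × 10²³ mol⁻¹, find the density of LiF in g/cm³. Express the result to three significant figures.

2.63 g/cm³

The rock-salt structure contains Z = 4 formula units per cell; M(LiF) = 6.940 + 19.00 = 25.94 g/mol.
a³ = (4.030 × 10^-8 cm)³ = 6.545 × 10^-23 cm³.
ρ = 4 × 25.94 / (6.022 × 10²³ × 6.545 × 10^-23) = 2.633 g/cm³.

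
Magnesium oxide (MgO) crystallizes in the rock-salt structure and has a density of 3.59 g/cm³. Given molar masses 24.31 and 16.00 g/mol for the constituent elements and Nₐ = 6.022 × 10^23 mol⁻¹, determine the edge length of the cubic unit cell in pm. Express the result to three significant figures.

421 pm

M(MgO) = 40.31 g/mol; Z = 4 formula units per cell.
a³ = Z·M/(N_A·ρ) = 4 × 40.31 / (6.022 × 10²³ × 3.59) = 7.458 × 10^-23 cm³, so a = 4.209 × 10^-8 cm = 421 pm.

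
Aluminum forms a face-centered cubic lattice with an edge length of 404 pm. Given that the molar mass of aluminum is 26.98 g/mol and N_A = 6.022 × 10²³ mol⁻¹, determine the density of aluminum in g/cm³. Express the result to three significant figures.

An FCC unit cell contains Z = 4 atoms.
Cell volume: a³ = (404 pm)³ = (4.040 × 10^-8 cm)³ = 6.594 × 10^-23 cm³.
ρ = Z·M/(N_A·a³) = 4 × 26.98 / (6.022 × 10²³ × 6.594 × 10^-23) = 2.718 g/cm³.

2.72 g/cm³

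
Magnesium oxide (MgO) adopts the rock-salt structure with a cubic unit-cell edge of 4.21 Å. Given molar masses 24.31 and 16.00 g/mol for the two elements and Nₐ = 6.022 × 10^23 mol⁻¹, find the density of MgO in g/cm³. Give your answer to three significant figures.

The rock-salt structure contains Z = 4 formula units per cell; M(MgO) = 24.31 + 16.00 = 40.31 g/mol.
a³ = (4.210 × 10^-8 cm)³ = 7.462 × 10^-23 cm³.
ρ = 4 × 40.31 / (6.022 × 10²³ × 7.462 × 10^-23) = 3.588 g/cm³.

3.59 g/cm³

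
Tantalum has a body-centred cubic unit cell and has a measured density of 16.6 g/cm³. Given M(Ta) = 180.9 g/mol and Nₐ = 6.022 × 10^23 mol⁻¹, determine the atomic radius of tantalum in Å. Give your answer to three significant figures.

For a BCC cell (Z = 2), a³ = Z·M/(N_A·ρ) = 2 × 180.9 / (6.022 × 10²³ × 16.60) = 3.619 × 10^-23 cm³, so a = 3.308 × 10^-8 cm = 3.308 Å.
Atoms touch along the body diagonal, so √3·a = 4r, so r = 0.4330 × a = 1.43 Å.

1.43 Å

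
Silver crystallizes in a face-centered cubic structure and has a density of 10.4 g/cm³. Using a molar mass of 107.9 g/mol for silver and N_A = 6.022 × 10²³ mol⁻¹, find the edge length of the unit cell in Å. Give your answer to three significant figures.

With Z = 4 atoms per FCC cell, a³ = Z·M/(N_A·ρ) = 4 × 107.9 / (6.022 × 10²³ × 10.40 g/cm³) = 6.891 × 10^-23 cm³.
a = (6.891 × 10^-23)^(1/3) = 4.100 × 10^-8 cm = 4.10 Å.

4.10 Å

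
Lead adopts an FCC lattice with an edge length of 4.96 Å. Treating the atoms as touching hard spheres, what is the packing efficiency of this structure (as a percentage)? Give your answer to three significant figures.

74.0%

In an FCC lattice atoms touch along the face diagonal, so √2·a = 4r, so r = 0.3536a = 1.754 Å.
Packing fraction = Z·(4/3)πr³ / a³ = 4 × (4/3)π × (1.754)³ / (4.96)³ = 0.7405 = 74.0%.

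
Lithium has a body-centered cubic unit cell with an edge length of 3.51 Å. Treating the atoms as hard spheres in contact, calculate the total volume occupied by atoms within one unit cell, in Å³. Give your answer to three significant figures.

In a BCC lattice atoms touch along the body diagonal, so √3·a = 4r, so r = 0.4330a = 1.520 Å.
V_atoms = Z × (4/3)πr³ = 2 × (4/3)π × (1.520)³ = 29.4 Å³.

29.4 Å³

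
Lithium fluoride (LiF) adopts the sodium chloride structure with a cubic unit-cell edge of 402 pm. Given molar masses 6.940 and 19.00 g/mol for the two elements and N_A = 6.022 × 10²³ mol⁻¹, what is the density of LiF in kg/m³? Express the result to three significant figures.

2650 kg/m³

The sodium chloride structure contains Z = 4 formula units per cell; M(LiF) = 6.940 + 19.00 = 25.94 g/mol.
a³ = (4.020 × 10^-8 cm)³ = 6.496 × 10^-23 cm³.
ρ = 4 × 25.94 / (6.022 × 10²³ × 6.496 × 10^-23) = 2.652 g/cm³ = 2650 kg/m³.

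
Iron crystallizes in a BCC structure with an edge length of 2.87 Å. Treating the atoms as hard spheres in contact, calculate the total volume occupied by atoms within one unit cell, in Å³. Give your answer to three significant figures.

In a BCC lattice atoms touch along the body diagonal, so √3·a = 4r, so r = 0.4330a = 1.243 Å.
V_atoms = Z × (4/3)πr³ = 2 × (4/3)π × (1.243)³ = 16.1 Å³.

16.1 Å³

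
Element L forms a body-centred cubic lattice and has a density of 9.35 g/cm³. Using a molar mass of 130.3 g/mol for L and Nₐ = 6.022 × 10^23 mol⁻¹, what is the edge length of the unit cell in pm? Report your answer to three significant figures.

359 pm

With Z = 2 atoms per BCC cell, a³ = Z·M/(N_A·ρ) = 2 × 130.3 / (6.022 × 10²³ × 9.350 g/cm³) = 4.628 × 10^-23 cm³.
a = (4.628 × 10^-23)^(1/3) = 3.590 × 10^-8 cm = 359 pm.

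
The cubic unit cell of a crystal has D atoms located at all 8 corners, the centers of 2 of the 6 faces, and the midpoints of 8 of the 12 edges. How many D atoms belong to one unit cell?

4

Corner atoms are shared by 8 cells (1/8 each), face atoms by 2 (1/2 each), edge atoms by 4 (1/4 each).
Net atoms = 8 × 1/8 + 2 × 1/2 + 8 × 1/4 = 1 + 1 + 2 = 4.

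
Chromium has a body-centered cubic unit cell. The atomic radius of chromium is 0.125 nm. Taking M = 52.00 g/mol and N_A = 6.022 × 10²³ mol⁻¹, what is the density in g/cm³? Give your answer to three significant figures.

In a BCC lattice, atoms touch along the body diagonal, so √3·a = 4r, giving a = 0.2887 nm = 2.887 × 10^-8 cm.
With Z = 2, ρ = Z·M/(N_A·a³) = 2 × 52.00 / (6.022 × 10²³ × 2.406 × 10^-23) = 7.179 g/cm³.

7.18 g/cm³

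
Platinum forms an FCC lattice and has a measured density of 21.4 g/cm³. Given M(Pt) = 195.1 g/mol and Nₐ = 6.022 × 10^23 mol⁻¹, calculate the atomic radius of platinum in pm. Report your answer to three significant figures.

139 pm

For an FCC cell (Z = 4), a³ = Z·M/(N_A·ρ) = 4 × 195.1 / (6.022 × 10²³ × 21.40) = 6.056 × 10^-23 cm³, so a = 3.927 × 10^-8 cm = 392.7 pm.
Atoms touch along the face diagonal, so √2·a = 4r, so r = 0.3536 × a = 139 pm.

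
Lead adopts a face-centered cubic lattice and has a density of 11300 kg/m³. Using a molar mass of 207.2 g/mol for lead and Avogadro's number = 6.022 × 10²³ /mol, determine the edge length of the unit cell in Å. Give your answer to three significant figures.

With Z = 4 atoms per FCC cell, a³ = Z·M/(N_A·ρ) = 4 × 207.2 / (6.022 × 10²³ × 11.30 g/cm³) = 1.218 × 10^-22 cm³.
a = (1.218 × 10^-22)^(1/3) = 4.957 × 10^-8 cm = 4.96 Å.

4.96 Å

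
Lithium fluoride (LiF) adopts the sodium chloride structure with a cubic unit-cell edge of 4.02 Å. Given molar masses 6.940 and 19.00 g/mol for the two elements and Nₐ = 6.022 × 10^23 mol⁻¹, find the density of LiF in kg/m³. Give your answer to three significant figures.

The sodium chloride structure contains Z = 4 formula units per cell; M(LiF) = 6.940 + 19.00 = 25.94 g/mol.
a³ = (4.020 × 10^-8 cm)³ = 6.496 × 10^-23 cm³.
ρ = 4 × 25.94 / (6.022 × 10²³ × 6.496 × 10^-23) = 2.652 g/cm³ = 2650 kg/m³.

2650 kg/m³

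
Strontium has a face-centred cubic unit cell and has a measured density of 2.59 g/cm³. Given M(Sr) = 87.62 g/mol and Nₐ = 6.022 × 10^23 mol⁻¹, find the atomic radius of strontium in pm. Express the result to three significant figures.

215 pm

For an FCC cell (Z = 4), a³ = Z·M/(N_A·ρ) = 4 × 87.62 / (6.022 × 10²³ × 2.590) = 2.247 × 10^-22 cm³, so a = 6.080 × 10^-8 cm = 608.0 pm.
Atoms touch along the face diagonal, so √2·a = 4r, so r = 0.3536 × a = 215 pm.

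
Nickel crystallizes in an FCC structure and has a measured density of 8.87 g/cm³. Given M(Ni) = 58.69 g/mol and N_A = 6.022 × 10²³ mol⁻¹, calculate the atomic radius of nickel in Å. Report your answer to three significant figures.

For an FCC cell (Z = 4), a³ = Z·M/(N_A·ρ) = 4 × 58.69 / (6.022 × 10²³ × 8.870) = 4.395 × 10^-23 cm³, so a = 3.529 × 10^-8 cm = 3.529 Å.
Atoms touch along the face diagonal, so √2·a = 4r, so r = 0.3536 × a = 1.25 Å.

1.25 Å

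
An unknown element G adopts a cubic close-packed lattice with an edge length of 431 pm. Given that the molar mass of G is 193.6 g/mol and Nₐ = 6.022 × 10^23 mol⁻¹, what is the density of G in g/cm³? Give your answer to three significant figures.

16.1 g/cm³

An FCC unit cell contains Z = 4 atoms.
Cell volume: a³ = (431 pm)³ = (4.310 × 10^-8 cm)³ = 8.006 × 10^-23 cm³.
ρ = Z·M/(N_A·a³) = 4 × 193.6 / (6.022 × 10²³ × 8.006 × 10^-23) = 16.06 g/cm³.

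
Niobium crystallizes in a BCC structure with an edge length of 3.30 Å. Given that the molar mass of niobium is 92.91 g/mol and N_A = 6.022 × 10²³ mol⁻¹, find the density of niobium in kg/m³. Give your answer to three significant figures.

A BCC unit cell contains Z = 2 atoms.
Cell volume: a³ = (3.30 Å)³ = (3.300 × 10^-8 cm)³ = 3.594 × 10^-23 cm³.
ρ = Z·M/(N_A·a³) = 2 × 92.91 / (6.022 × 10²³ × 3.594 × 10^-23) = 8.586 g/cm³ = 8590 kg/m³.

8590 kg/m³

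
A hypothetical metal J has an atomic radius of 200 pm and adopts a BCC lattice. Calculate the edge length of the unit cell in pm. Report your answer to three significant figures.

In a BCC lattice, atoms touch along the body diagonal, so √3·a = 4r.
a = 4r/√3 = 4 × 200 / 1.7321 = 462 pm.

462 pm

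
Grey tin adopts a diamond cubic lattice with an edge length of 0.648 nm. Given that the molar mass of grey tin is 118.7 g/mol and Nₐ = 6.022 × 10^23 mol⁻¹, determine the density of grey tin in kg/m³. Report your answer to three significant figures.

5800 kg/m³

A diamond cubic unit cell contains Z = 8 atoms.
Cell volume: a³ = (0.648 nm)³ = (6.480 × 10^-8 cm)³ = 2.721 × 10^-22 cm³.
ρ = Z·M/(N_A·a³) = 8 × 118.7 / (6.022 × 10²³ × 2.721 × 10^-22) = 5.795 g/cm³ = 5800 kg/m³.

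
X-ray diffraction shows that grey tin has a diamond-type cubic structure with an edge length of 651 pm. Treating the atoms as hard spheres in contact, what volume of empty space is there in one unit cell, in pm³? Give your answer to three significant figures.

1.82 × 10^8 pm³

In a diamond cubic lattice nearest neighbors lie along the body diagonal with √3·a = 8r, so r = 0.2165a = 140.9 pm.
V_cell = a³ = 2.759 × 10^8 pm³; V_atoms = 8 × (4/3)πr³ = 9.383 × 10^7 pm³.
Empty space = 2.759 × 10^8 − 9.383 × 10^7 = 1.82 × 10^8 pm³.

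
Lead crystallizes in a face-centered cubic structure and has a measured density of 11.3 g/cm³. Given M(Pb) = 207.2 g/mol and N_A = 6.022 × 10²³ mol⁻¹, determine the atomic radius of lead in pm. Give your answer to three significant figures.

For an FCC cell (Z = 4), a³ = Z·M/(N_A·ρ) = 4 × 207.2 / (6.022 × 10²³ × 11.30) = 1.218 × 10^-22 cm³, so a = 4.957 × 10^-8 cm = 495.7 pm.
Atoms touch along the face diagonal, so √2·a = 4r, so r = 0.3536 × a = 175 pm.

175 pm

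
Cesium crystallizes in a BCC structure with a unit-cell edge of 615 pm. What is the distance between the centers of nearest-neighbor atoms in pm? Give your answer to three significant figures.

533 pm

In a BCC structure, atoms touch along the body diagonal, so √3·a = 4r; the nearest-neighbor distance equals 2r = 0.8660·a.
d = 0.8660 × 615 = 533 pm.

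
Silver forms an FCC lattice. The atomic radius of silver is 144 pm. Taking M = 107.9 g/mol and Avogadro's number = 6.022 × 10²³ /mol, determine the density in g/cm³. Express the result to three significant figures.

10.6 g/cm³

In an FCC lattice, atoms touch along the face diagonal, so √2·a = 4r, giving a = 407.3 pm = 4.073 × 10^-8 cm.
With Z = 4, ρ = Z·M/(N_A·a³) = 4 × 107.9 / (6.022 × 10²³ × 6.757 × 10^-23) = 10.61 g/cm³.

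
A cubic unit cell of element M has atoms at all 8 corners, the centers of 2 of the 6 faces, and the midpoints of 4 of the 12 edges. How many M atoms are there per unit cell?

3

Corner atoms are shared by 8 cells (1/8 each), face atoms by 2 (1/2 each), edge atoms by 4 (1/4 each).
Net atoms = 8 × 1/8 + 2 × 1/2 + 4 × 1/4 = 1 + 1 + 1 = 3.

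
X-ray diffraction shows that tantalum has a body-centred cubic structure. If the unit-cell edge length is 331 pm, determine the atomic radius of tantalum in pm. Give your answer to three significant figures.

143 pm

In a BCC lattice, atoms touch along the body diagonal, so √3·a = 4r.
r = √3·a/4 = 1.7321 × 331 / 4 = 143 pm.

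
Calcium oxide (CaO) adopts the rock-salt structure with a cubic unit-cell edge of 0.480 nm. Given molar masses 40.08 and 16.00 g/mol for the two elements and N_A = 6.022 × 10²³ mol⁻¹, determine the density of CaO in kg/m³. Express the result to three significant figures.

The rock-salt structure contains Z = 4 formula units per cell; M(CaO) = 40.08 + 16.00 = 56.08 g/mol.
a³ = (4.800 × 10^-8 cm)³ = 1.106 × 10^-22 cm³.
ρ = 4 × 56.08 / (6.022 × 10²³ × 1.106 × 10^-22) = 3.368 g/cm³ = 3370 kg/m³.

3370 kg/m³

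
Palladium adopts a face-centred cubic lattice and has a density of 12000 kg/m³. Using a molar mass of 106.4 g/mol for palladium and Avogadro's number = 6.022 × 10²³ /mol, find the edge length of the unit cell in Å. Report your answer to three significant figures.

With Z = 4 atoms per FCC cell, a³ = Z·M/(N_A·ρ) = 4 × 106.4 / (6.022 × 10²³ × 12.00 g/cm³) = 5.890 × 10^-23 cm³.
a = (5.890 × 10^-23)^(1/3) = 3.891 × 10^-8 cm = 3.89 Å.

3.89 Å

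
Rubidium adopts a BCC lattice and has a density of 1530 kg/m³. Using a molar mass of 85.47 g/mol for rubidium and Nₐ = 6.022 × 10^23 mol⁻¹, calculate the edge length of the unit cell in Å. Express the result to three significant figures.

5.70 Å

With Z = 2 atoms per BCC cell, a³ = Z·M/(N_A·ρ) = 2 × 85.47 / (6.022 × 10²³ × 1.530 g/cm³) = 1.855 × 10^-22 cm³.
a = (1.855 × 10^-22)^(1/3) = 5.703 × 10^-8 cm = 5.70 Å.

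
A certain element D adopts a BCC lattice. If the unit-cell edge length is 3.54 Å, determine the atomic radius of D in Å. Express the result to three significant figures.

In a BCC lattice, atoms touch along the body diagonal, so √3·a = 4r.
r = √3·a/4 = 1.7321 × 3.54 / 4 = 1.53 Å.

1.53 Å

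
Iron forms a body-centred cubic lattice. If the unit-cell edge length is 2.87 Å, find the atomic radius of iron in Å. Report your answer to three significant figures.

In a BCC lattice, atoms touch along the body diagonal, so √3·a = 4r.
r = √3·a/4 = 1.7321 × 2.87 / 4 = 1.24 Å.

1.24 Å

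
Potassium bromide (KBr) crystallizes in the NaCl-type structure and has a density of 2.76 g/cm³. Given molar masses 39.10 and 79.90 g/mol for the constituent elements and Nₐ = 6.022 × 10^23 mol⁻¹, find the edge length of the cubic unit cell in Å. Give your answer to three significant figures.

M(KBr) = 119.0 g/mol; Z = 4 formula units per cell.
a³ = Z·M/(N_A·ρ) = 4 × 119.0 / (6.022 × 10²³ × 2.76) = 2.864 × 10^-22 cm³, so a = 6.592 × 10^-8 cm = 6.59 Å.

6.59 Å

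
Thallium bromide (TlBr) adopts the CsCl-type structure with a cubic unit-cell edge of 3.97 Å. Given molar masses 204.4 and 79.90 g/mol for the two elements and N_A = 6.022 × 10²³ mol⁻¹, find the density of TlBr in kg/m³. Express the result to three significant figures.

The CsCl-type structure contains Z = 1 formula unit per cell; M(TlBr) = 204.4 + 79.90 = 284.3 g/mol.
a³ = (3.970 × 10^-8 cm)³ = 6.257 × 10^-23 cm³.
ρ = 1 × 284.3 / (6.022 × 10²³ × 6.257 × 10^-23) = 7.545 g/cm³ = 7550 kg/m³.

7550 kg/m³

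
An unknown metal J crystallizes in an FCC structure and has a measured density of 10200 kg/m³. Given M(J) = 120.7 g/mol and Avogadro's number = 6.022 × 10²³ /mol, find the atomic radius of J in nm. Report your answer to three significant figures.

For an FCC cell (Z = 4), a³ = Z·M/(N_A·ρ) = 4 × 120.7 / (6.022 × 10²³ × 10.20) = 7.860 × 10^-23 cm³, so a = 4.284 × 10^-8 cm = 0.4284 nm.
Atoms touch along the face diagonal, so √2·a = 4r, so r = 0.3536 × a = 0.151 nm.

0.151 nm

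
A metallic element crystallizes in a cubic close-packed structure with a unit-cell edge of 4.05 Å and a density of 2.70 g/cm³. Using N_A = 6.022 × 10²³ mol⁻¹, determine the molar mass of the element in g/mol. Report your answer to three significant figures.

27.0 g/mol

An FCC cell has Z = 4 atoms; a = 4.050 × 10^-8 cm.
M = ρ·N_A·a³/Z = 2.70 × 6.022 × 10²³ × 6.643 × 10^-23 / 4 = 27.0 g/mol.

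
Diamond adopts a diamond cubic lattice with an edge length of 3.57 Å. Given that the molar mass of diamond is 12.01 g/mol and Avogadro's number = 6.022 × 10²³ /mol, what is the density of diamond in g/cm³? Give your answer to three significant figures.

A diamond cubic unit cell contains Z = 8 atoms.
Cell volume: a³ = (3.57 Å)³ = (3.570 × 10^-8 cm)³ = 4.550 × 10^-23 cm³.
ρ = Z·M/(N_A·a³) = 8 × 12.01 / (6.022 × 10²³ × 4.550 × 10^-23) = 3.507 g/cm³.

3.51 g/cm³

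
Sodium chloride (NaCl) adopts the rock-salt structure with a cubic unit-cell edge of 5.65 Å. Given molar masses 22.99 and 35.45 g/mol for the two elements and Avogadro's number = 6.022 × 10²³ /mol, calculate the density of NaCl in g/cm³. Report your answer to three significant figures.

2.15 g/cm³

The rock-salt structure contains Z = 4 formula units per cell; M(NaCl) = 22.99 + 35.45 = 58.44 g/mol.
a³ = (5.650 × 10^-8 cm)³ = 1.804 × 10^-22 cm³.
ρ = 4 × 58.44 / (6.022 × 10²³ × 1.804 × 10^-22) = 2.152 g/cm³.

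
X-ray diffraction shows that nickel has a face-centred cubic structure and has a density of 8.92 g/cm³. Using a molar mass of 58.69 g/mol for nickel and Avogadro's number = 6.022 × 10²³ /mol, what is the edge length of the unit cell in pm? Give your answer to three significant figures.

352 pm

With Z = 4 atoms per FCC cell, a³ = Z·M/(N_A·ρ) = 4 × 58.69 / (6.022 × 10²³ × 8.920 g/cm³) = 4.370 × 10^-23 cm³.
a = (4.370 × 10^-23)^(1/3) = 3.522 × 10^-8 cm = 352 pm.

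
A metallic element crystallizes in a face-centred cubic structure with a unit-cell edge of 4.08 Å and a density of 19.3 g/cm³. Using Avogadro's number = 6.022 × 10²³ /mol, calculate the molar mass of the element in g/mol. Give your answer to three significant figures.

197 g/mol

An FCC cell has Z = 4 atoms; a = 4.080 × 10^-8 cm.
M = ρ·N_A·a³/Z = 19.3 × 6.022 × 10²³ × 6.792 × 10^-23 / 4 = 197 g/mol.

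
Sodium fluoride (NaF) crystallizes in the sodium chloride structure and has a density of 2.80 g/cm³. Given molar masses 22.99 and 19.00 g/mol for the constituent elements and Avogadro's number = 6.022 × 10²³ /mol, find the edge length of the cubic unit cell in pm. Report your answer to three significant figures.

464 pm

M(NaF) = 41.99 g/mol; Z = 4 formula units per cell.
a³ = Z·M/(N_A·ρ) = 4 × 41.99 / (6.022 × 10²³ × 2.80) = 9.961 × 10^-23 cm³, so a = 4.636 × 10^-8 cm = 464 pm.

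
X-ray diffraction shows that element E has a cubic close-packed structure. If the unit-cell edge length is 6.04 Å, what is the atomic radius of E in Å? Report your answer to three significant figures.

In an FCC lattice, atoms touch along the face diagonal, so √2·a = 4r.
r = √2·a/4 = 1.4142 × 6.04 / 4 = 2.14 Å.

2.14 Å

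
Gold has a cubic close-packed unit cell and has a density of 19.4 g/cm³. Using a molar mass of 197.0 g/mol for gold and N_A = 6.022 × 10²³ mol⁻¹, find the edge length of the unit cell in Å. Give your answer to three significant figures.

With Z = 4 atoms per FCC cell, a³ = Z·M/(N_A·ρ) = 4 × 197.0 / (6.022 × 10²³ × 19.40 g/cm³) = 6.745 × 10^-23 cm³.
a = (6.745 × 10^-23)^(1/3) = 4.071 × 10^-8 cm = 4.07 Å.

4.07 Å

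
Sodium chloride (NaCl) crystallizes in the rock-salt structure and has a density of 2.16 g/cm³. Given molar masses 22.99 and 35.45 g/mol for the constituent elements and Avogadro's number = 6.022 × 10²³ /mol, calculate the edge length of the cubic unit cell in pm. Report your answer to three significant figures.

M(NaCl) = 58.44 g/mol; Z = 4 formula units per cell.
a³ = Z·M/(N_A·ρ) = 4 × 58.44 / (6.022 × 10²³ × 2.16) = 1.797 × 10^-22 cm³, so a = 5.643 × 10^-8 cm = 564 pm.

564 pm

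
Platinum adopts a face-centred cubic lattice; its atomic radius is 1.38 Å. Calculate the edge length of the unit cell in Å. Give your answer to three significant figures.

3.90 Å

In an FCC lattice, atoms touch along the face diagonal, so √2·a = 4r.
a = 4r/√2 = 4 × 1.38 / 1.4142 = 3.90 Å.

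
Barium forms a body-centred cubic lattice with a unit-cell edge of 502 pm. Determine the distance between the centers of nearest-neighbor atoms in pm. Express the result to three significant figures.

In a BCC structure, atoms touch along the body diagonal, so √3·a = 4r; the nearest-neighbor distance equals 2r = 0.8660·a.
d = 0.8660 × 502 = 435 pm.

435 pm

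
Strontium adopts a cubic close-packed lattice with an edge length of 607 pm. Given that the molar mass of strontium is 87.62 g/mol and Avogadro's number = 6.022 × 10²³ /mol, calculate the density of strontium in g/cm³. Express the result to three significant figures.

2.60 g/cm³

An FCC unit cell contains Z = 4 atoms.
Cell volume: a³ = (607 pm)³ = (6.070 × 10^-8 cm)³ = 2.236 × 10^-22 cm³.
ρ = Z·M/(N_A·a³) = 4 × 87.62 / (6.022 × 10²³ × 2.236 × 10^-22) = 2.602 g/cm³.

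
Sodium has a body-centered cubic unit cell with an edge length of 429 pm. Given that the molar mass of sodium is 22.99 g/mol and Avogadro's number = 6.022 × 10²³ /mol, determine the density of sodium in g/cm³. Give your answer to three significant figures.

0.967 g/cm³

A BCC unit cell contains Z = 2 atoms.
Cell volume: a³ = (429 pm)³ = (4.290 × 10^-8 cm)³ = 7.895 × 10^-23 cm³.
ρ = Z·M/(N_A·a³) = 2 × 22.99 / (6.022 × 10²³ × 7.895 × 10^-23) = 0.9671 g/cm³.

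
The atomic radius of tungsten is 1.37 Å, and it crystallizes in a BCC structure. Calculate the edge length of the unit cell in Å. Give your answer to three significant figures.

In a BCC lattice, atoms touch along the body diagonal, so √3·a = 4r.
a = 4r/√3 = 4 × 1.37 / 1.7321 = 3.16 Å.

3.16 Å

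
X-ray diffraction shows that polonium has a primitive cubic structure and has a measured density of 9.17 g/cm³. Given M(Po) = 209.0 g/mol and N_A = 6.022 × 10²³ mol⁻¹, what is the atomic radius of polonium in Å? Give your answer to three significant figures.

For a simple cubic cell (Z = 1), a³ = Z·M/(N_A·ρ) = 1 × 209.0 / (6.022 × 10²³ × 9.170) = 3.785 × 10^-23 cm³, so a = 3.357 × 10^-8 cm = 3.357 Å.
Atoms touch along the cell edge, so a = 2r, so r = 0.5000 × a = 1.68 Å.

1.68 Å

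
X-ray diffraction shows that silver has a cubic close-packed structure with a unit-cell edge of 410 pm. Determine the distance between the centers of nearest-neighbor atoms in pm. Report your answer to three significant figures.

290 pm

In an FCC structure, atoms touch along the face diagonal, so √2·a = 4r; the nearest-neighbor distance equals 2r = 0.7071·a.
d = 0.7071 × 410 = 290 pm.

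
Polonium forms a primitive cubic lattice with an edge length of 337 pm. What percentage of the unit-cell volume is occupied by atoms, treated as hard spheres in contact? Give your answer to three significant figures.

In a simple cubic lattice atoms touch along the cell edge, so a = 2r, so r = 0.5000a = 168.5 pm.
Packing fraction = Z·(4/3)πr³ / a³ = 1 × (4/3)π × (168.5)³ / (337)³ = 0.5236 = 52.4%.

52.4%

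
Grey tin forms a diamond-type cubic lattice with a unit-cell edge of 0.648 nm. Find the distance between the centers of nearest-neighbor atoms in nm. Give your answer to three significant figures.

0.281 nm

In a diamond cubic structure, nearest neighbors lie along the body diagonal with √3·a = 8r; the nearest-neighbor distance equals 2r = 0.4330·a.
d = 0.4330 × 0.648 = 0.281 nm.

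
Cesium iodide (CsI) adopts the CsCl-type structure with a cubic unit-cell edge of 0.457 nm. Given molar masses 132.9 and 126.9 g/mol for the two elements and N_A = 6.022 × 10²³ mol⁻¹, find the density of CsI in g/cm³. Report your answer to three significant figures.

4.52 g/cm³

The CsCl-type structure contains Z = 1 formula unit per cell; M(CsI) = 132.9 + 126.9 = 259.8 g/mol.
a³ = (4.570 × 10^-8 cm)³ = 9.544 × 10^-23 cm³.
ρ = 1 × 259.8 / (6.022 × 10²³ × 9.544 × 10^-23) = 4.520 g/cm³.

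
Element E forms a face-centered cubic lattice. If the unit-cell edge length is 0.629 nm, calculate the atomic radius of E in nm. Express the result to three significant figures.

0.222 nm

In an FCC lattice, atoms touch along the face diagonal, so √2·a = 4r.
r = √2·a/4 = 1.4142 × 0.629 / 4 = 0.222 nm.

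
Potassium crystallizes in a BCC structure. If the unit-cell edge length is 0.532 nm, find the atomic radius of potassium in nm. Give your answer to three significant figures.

0.230 nm

In a BCC lattice, atoms touch along the body diagonal, so √3·a = 4r.
r = √3·a/4 = 1.7321 × 0.532 / 4 = 0.230 nm.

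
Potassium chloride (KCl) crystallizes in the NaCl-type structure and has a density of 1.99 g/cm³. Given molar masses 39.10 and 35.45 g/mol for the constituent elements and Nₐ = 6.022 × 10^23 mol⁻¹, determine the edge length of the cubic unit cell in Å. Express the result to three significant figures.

M(KCl) = 74.55 g/mol; Z = 4 formula units per cell.
a³ = Z·M/(N_A·ρ) = 4 × 74.55 / (6.022 × 10²³ × 1.99) = 2.488 × 10^-22 cm³, so a = 6.290 × 10^-8 cm = 6.29 Å.

6.29 Å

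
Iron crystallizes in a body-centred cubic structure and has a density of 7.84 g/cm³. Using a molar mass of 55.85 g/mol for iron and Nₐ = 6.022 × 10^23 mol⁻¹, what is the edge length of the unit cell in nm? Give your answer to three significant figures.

0.287 nm

With Z = 2 atoms per BCC cell, a³ = Z·M/(N_A·ρ) = 2 × 55.85 / (6.022 × 10²³ × 7.840 g/cm³) = 2.366 × 10^-23 cm³.
a = (2.366 × 10^-23)^(1/3) = 2.871 × 10^-8 cm = 0.287 nm.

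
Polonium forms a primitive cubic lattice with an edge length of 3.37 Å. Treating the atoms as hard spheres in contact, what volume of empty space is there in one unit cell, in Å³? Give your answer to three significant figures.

In a simple cubic lattice atoms touch along the cell edge, so a = 2r, so r = 0.5000a = 1.685 Å.
V_cell = a³ = 38.27 Å³; V_atoms = 1 × (4/3)πr³ = 20.04 Å³.
Empty space = 38.27 − 20.04 = 18.2 Å³.

18.2 Å³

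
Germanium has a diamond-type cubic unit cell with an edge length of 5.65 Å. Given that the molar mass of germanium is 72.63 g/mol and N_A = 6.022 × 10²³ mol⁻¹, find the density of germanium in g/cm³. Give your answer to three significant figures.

A diamond cubic unit cell contains Z = 8 atoms.
Cell volume: a³ = (5.65 Å)³ = (5.650 × 10^-8 cm)³ = 1.804 × 10^-22 cm³.
ρ = Z·M/(N_A·a³) = 8 × 72.63 / (6.022 × 10²³ × 1.804 × 10^-22) = 5.350 g/cm³.

5.35 g/cm³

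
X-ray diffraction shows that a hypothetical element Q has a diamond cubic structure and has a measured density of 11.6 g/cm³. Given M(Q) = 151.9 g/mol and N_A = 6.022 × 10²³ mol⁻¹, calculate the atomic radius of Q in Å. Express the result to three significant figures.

1.21 Å

For a diamond cubic cell (Z = 8), a³ = Z·M/(N_A·ρ) = 8 × 151.9 / (6.022 × 10²³ × 11.60) = 1.740 × 10^-22 cm³, so a = 5.582 × 10^-8 cm = 5.582 Å.
Nearest neighbors lie along the body diagonal with √3·a = 8r, so r = 0.2165 × a = 1.21 Å.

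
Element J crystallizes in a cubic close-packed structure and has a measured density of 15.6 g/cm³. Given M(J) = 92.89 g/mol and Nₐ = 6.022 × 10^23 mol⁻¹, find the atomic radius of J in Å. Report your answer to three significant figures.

For an FCC cell (Z = 4), a³ = Z·M/(N_A·ρ) = 4 × 92.89 / (6.022 × 10²³ × 15.60) = 3.955 × 10^-23 cm³, so a = 3.407 × 10^-8 cm = 3.407 Å.
Atoms touch along the face diagonal, so √2·a = 4r, so r = 0.3536 × a = 1.20 Å.

1.20 Å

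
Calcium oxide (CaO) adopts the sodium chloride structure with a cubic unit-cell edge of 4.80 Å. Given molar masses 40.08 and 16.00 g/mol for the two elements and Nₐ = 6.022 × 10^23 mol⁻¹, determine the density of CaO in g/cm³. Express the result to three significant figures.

3.37 g/cm³

The sodium chloride structure contains Z = 4 formula units per cell; M(CaO) = 40.08 + 16.00 = 56.08 g/mol.
a³ = (4.800 × 10^-8 cm)³ = 1.106 × 10^-22 cm³.
ρ = 4 × 56.08 / (6.022 × 10²³ × 1.106 × 10^-22) = 3.368 g/cm³.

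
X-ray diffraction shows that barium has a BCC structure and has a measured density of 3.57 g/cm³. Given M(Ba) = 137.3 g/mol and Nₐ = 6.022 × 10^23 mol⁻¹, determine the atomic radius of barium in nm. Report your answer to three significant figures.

For a BCC cell (Z = 2), a³ = Z·M/(N_A·ρ) = 2 × 137.3 / (6.022 × 10²³ × 3.570) = 1.277 × 10^-22 cm³, so a = 5.036 × 10^-8 cm = 0.5036 nm.
Atoms touch along the body diagonal, so √3·a = 4r, so r = 0.4330 × a = 0.218 nm.

0.218 nm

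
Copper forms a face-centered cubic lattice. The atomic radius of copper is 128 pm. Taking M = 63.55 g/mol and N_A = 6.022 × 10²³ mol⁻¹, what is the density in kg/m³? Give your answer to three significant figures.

In an FCC lattice, atoms touch along the face diagonal, so √2·a = 4r, giving a = 362.0 pm = 3.620 × 10^-8 cm.
With Z = 4, ρ = Z·M/(N_A·a³) = 4 × 63.55 / (6.022 × 10²³ × 4.745 × 10^-23) = 8.895 g/cm³ = 8900 kg/m³.

8900 kg/m³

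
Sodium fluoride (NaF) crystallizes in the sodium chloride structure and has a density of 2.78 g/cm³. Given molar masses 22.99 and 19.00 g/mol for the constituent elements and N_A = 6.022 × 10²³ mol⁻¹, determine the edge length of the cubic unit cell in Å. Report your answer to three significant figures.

M(NaF) = 41.99 g/mol; Z = 4 formula units per cell.
a³ = Z·M/(N_A·ρ) = 4 × 41.99 / (6.022 × 10²³ × 2.78) = 1.003 × 10^-22 cm³, so a = 4.647 × 10^-8 cm = 4.65 Å.

4.65 Å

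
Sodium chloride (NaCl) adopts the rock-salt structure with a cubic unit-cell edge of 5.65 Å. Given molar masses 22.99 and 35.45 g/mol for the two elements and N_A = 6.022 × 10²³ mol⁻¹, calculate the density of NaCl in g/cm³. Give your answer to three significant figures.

The rock-salt structure contains Z = 4 formula units per cell; M(NaCl) = 22.99 + 35.45 = 58.44 g/mol.
a³ = (5.650 × 10^-8 cm)³ = 1.804 × 10^-22 cm³.
ρ = 4 × 58.44 / (6.022 × 10²³ × 1.804 × 10^-22) = 2.152 g/cm³.

2.15 g/cm³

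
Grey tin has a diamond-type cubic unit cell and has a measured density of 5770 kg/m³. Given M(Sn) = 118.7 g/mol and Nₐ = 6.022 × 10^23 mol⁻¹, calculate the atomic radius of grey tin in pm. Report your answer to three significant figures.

141 pm

For a diamond cubic cell (Z = 8), a³ = Z·M/(N_A·ρ) = 8 × 118.7 / (6.022 × 10²³ × 5.770) = 2.733 × 10^-22 cm³, so a = 6.489 × 10^-8 cm = 648.9 pm.
Nearest neighbors lie along the body diagonal with √3·a = 8r, so r = 0.2165 × a = 141 pm.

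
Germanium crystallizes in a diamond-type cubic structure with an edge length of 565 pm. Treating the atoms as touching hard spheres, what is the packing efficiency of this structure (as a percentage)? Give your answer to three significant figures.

34.0%

In a diamond cubic lattice nearest neighbors lie along the body diagonal with √3·a = 8r, so r = 0.2165a = 122.3 pm.
Packing fraction = Z·(4/3)πr³ / a³ = 8 × (4/3)π × (122.3)³ / (565)³ = 0.3401 = 34.0%.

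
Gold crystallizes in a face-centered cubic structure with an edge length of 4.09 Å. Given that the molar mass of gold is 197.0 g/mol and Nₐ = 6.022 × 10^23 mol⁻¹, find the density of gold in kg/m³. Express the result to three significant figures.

19100 kg/m³

An FCC unit cell contains Z = 4 atoms.
Cell volume: a³ = (4.09 Å)³ = (4.090 × 10^-8 cm)³ = 6.842 × 10^-23 cm³.
ρ = Z·M/(N_A·a³) = 4 × 197.0 / (6.022 × 10²³ × 6.842 × 10^-23) = 19.13 g/cm³ = 19100 kg/m³.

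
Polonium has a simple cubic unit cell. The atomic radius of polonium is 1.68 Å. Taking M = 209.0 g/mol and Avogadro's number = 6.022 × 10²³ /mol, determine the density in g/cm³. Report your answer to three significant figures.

9.15 g/cm³

In a simple cubic lattice, atoms touch along the cell edge, so a = 2r, giving a = 3.360 Å = 3.360 × 10^-8 cm.
With Z = 1, ρ = Z·M/(N_A·a³) = 1 × 209.0 / (6.022 × 10²³ × 3.793 × 10^-23) = 9.149 g/cm³.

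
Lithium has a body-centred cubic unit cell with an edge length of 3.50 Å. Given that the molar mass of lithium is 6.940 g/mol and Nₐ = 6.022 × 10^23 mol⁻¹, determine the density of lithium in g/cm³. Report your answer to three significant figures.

0.538 g/cm³

A BCC unit cell contains Z = 2 atoms.
Cell volume: a³ = (3.50 Å)³ = (3.500 × 10^-8 cm)³ = 4.288 × 10^-23 cm³.
ρ = Z·M/(N_A·a³) = 2 × 6.940 / (6.022 × 10²³ × 4.288 × 10^-23) = 0.5376 g/cm³.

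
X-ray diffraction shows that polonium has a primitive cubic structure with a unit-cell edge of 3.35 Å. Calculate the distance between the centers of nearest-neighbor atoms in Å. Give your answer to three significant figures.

3.35 Å

In a simple cubic structure, atoms touch along the cell edge, so a = 2r; the nearest-neighbor distance equals 2r = 1.000·a.
d = 1.000 × 3.35 = 3.35 Å.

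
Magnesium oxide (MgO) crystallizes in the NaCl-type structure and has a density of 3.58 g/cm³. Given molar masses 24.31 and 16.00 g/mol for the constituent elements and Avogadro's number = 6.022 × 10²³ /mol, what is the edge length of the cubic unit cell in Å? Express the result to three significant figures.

4.21 Å

M(MgO) = 40.31 g/mol; Z = 4 formula units per cell.
a³ = Z·M/(N_A·ρ) = 4 × 40.31 / (6.022 × 10²³ × 3.58) = 7.479 × 10^-23 cm³, so a = 4.213 × 10^-8 cm = 4.21 Å.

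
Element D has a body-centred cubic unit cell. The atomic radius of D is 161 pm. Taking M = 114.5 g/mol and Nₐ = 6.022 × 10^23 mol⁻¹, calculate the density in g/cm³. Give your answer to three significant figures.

7.40 g/cm³

In a BCC lattice, atoms touch along the body diagonal, so √3·a = 4r, giving a = 371.8 pm = 3.718 × 10^-8 cm.
With Z = 2, ρ = Z·M/(N_A·a³) = 2 × 114.5 / (6.022 × 10²³ × 5.140 × 10^-23) = 7.398 g/cm³.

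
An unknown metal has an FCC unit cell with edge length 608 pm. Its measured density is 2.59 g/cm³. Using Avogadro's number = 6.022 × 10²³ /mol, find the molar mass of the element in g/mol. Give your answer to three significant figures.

An FCC cell has Z = 4 atoms; a = 6.080 × 10^-8 cm.
M = ρ·N_A·a³/Z = 2.59 × 6.022 × 10²³ × 2.248 × 10^-22 / 4 = 87.6 g/mol.

87.6 g/mol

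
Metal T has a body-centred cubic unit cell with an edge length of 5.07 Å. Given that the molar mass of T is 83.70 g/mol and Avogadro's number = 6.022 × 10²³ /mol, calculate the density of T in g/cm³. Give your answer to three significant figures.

2.13 g/cm³

A BCC unit cell contains Z = 2 atoms.
Cell volume: a³ = (5.07 Å)³ = (5.070 × 10^-8 cm)³ = 1.303 × 10^-22 cm³.
ρ = Z·M/(N_A·a³) = 2 × 83.70 / (6.022 × 10²³ × 1.303 × 10^-22) = 2.133 g/cm³.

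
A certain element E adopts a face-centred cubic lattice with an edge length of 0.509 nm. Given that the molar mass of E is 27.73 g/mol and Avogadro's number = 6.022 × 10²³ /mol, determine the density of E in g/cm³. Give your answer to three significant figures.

1.40 g/cm³

An FCC unit cell contains Z = 4 atoms.
Cell volume: a³ = (0.509 nm)³ = (5.090 × 10^-8 cm)³ = 1.319 × 10^-22 cm³.
ρ = Z·M/(N_A·a³) = 4 × 27.73 / (6.022 × 10²³ × 1.319 × 10^-22) = 1.397 g/cm³.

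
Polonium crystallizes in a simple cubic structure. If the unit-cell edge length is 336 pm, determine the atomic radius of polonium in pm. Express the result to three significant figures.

168 pm

In a simple cubic lattice, atoms touch along the cell edge, so a = 2r.
r = a/2 = 336/2 = 168 pm.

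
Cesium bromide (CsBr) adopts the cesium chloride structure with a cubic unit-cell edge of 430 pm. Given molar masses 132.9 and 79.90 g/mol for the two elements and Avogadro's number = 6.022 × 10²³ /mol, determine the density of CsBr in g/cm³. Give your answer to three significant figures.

The cesium chloride structure contains Z = 1 formula unit per cell; M(CsBr) = 132.9 + 79.90 = 212.8 g/mol.
a³ = (4.300 × 10^-8 cm)³ = 7.951 × 10^-23 cm³.
ρ = 1 × 212.8 / (6.022 × 10²³ × 7.951 × 10^-23) = 4.445 g/cm³.

4.44 g/cm³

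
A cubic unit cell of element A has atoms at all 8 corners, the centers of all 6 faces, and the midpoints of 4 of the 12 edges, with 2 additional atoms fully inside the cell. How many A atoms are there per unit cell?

7

Corner atoms are shared by 8 cells (1/8 each), face atoms by 2 (1/2 each), edge atoms by 4 (1/4 each), interior atoms are unshared.
Net atoms = 8 × 1/8 + 6 × 1/2 + 4 × 1/4 + 2 = 1 + 3 + 1 + 2 = 7.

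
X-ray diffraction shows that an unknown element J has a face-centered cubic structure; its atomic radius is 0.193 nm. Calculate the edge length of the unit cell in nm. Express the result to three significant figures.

In an FCC lattice, atoms touch along the face diagonal, so √2·a = 4r.
a = 4r/√2 = 4 × 0.193 / 1.4142 = 0.546 nm.

0.546 nm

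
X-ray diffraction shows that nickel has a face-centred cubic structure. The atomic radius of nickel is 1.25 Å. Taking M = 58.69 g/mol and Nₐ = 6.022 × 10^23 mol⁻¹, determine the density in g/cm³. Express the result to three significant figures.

In an FCC lattice, atoms touch along the face diagonal, so √2·a = 4r, giving a = 3.536 Å = 3.536 × 10^-8 cm.
With Z = 4, ρ = Z·M/(N_A·a³) = 4 × 58.69 / (6.022 × 10²³ × 4.419 × 10^-23) = 8.821 g/cm³.

8.82 g/cm³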